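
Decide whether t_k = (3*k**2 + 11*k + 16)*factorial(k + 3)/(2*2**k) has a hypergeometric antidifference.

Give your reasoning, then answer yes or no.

Yes. s_k = (3*k + 2)*factorial(k + 3)/2**k.

Ratio r(k) = (k + 4)*(11*k + 3*(k + 1)**2 + 27)/(2*(3*k**2 + 11*k + 16)).
Take A(k)=k/2 + 2, B(k)=1, C(k)=k**2 + 11*k/3 + 16/3.
Need (k/2 + 2)·f(k+1) − (1)·f(k) = k**2 + 11*k/3 + 16/3.
From deg A=1, deg B=0, deg C=2: d=1.
Coefficient equations give f(k) = 2*(3*k + 2)/3.
Get s_k = R·t_k = (3*k + 2)*factorial(k + 3)/2**k with R(k) = B(k−1)f(k)/C(k) = 2*(3*k + 2)/(3*k**2 + 11*k + 16).
Δs = (3*k**2 + 11*k + 16)*factorial(k + 3)/(2*2**k), as required.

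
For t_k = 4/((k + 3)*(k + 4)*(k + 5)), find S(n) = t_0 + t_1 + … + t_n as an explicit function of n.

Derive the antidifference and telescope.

S(n) = (n**2 + 9*n + 8)/(6*(n**2 + 9*n + 20))

The ratio is (k + 3)/(k + 6).
Normal form (A,B,C) = (k + 3, k + 6, 1).
Set up (k + 3)·f(k+1) − (k + 5)·f(k) − (1) = 0.
From deg A=1, deg B=1, deg C=0: d=2.
Solving with deg f ≤ 2: f(k) = k*(k + 7)/24.
So s_k = (B(k−1)f/C)·t_k = (k*(k + 5)*(k + 7)/24)·t_k = k*(k + 7)/(6*(k + 3)*(k + 4)).
Check: Δs_k = 4/(k**3 + 12*k**2 + 47*k + 60). ✓
Telescope: S(n) = s_(n+1) − s_(0) = (n**2 + 9*n + 8)/(6*(n**2 + 9*n + 20)) − (0) = (n**2 + 9*n + 8)/(6*(n**2 + 9*n + 20)).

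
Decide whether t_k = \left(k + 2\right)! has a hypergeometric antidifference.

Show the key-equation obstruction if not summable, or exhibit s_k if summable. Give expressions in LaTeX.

r(k) = k + 3 after simplifying.
Factor: A=k + 3; B=1; C=1.
Solve (k + 3)·f(k+1) − (1)·f(k) = 1.
From deg A=1, deg B=0, deg C=0: d=-1.
Negative degree bound (-1): no f exists, t_k not Gosper-summable.

No — key equation has no polynomial f.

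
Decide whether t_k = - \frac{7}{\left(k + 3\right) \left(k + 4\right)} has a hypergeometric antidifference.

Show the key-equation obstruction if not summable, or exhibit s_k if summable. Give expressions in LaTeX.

Yes. s_k = - \frac{7 k}{3 k + 9}.

The ratio is (k + 3)/(k + 5).
So A=k + 3 and B=k + 5, with C=1.
f must satisfy (k + 3)·f(k+1) − (k + 4)·f(k) = 1.
From deg A=1, deg B=1, deg C=0: d=1.
Solve for f: f(k) = k/3 (degree 1 ≤ 1).
So s_k = (B(k−1)f/C)·t_k = (k*(k + 4)/3)·t_k = -7*k/(3*k + 9).
Check: Δs_k = -7/(k**2 + 7*k + 12). ✓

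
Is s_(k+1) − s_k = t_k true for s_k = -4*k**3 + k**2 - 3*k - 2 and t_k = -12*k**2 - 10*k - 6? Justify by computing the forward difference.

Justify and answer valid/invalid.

Valid: the claim telescopes to t_k.

s_(k+1) = -3*k - 4*(k + 1)**3 + (k + 1)**2 - 5
s_(k+1) − s_k = -12*k**2 - 10*k - 6
(s_(k+1) − s_k) − t_k = 0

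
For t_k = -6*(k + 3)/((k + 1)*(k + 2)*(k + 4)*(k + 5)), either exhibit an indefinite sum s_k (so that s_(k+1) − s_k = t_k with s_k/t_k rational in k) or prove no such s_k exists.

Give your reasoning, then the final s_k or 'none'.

Ratio r(k) = (k + 1)*(k + 4)**2/((k + 3)**2*(k + 6)).
So A=k + 1 and B=k + 6, with C=k**2 + 6*k + 9.
Set up (k + 1)·f(k+1) − (k + 5)·f(k) − (k**2 + 6*k + 9) = 0.
From deg A=1, deg B=1, deg C=2: d=4.
Coefficient equations give f(k) = k*(k + 2)*(k + 3)*(k + 5)/8.
Then R = B(k−1)f/C = k*(k + 2)*(k + 5)**2/(8*(k + 3)), so s_k = R(k)·t_k = 3*k*(-k - 5)/(4*(k**2 + 5*k + 4)).
Check: Δs_k = 6*(-k - 3)/(k**4 + 12*k**3 + 49*k**2 + 78*k + 40). ✓

s_k = 3*k*(-k - 5)/(4*(k**2 + 5*k + 4))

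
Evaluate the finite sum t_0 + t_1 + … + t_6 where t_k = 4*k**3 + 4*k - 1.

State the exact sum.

Σ = 1841

Ratio r(k) = (4*k + 4*(k + 1)**3 + 3)/(4*k**3 + 4*k - 1).
Gosper form: A/B · C(k+1)/C(k) with A=1, B=1, C=k**3 + k - 1/4.
Set up (1)·f(k+1) − (1)·f(k) − (k**3 + k - 1/4) = 0.
Bound: deg f ≤ 4.
Match coefficients ⇒ f(k) = k*(k**3 - 2*k**2 + 3*k - 3)/4.
Then R = B(k−1)f/C = k*(k**3 - 2*k**2 + 3*k - 3)/(4*k**3 + 4*k - 1), so s_k = R(k)·t_k = k*(k**3 - 2*k**2 + 3*k - 3).
Δs = 4*k**3 + 4*k - 1, as required.
Sum = s_(7) − s_(0); s_(7) = 1841, s_(0) = 0 ⇒ 1841.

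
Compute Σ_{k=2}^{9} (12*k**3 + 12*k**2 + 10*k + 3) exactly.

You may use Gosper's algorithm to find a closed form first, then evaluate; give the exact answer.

Σ = 28160

r(k) = (12*k**3 + 48*k**2 + 70*k + 37)/(12*k**3 + 12*k**2 + 10*k + 3) after simplifying.
Take A(k)=1, B(k)=1, C(k)=k**3 + k**2 + 5*k/6 + 1/4.
Set up (1)·f(k+1) − (1)·f(k) − (k**3 + k**2 + 5*k/6 + 1/4) = 0.
Bound: deg f ≤ 4.
Solving with deg f ≤ 4: f(k) = k**2*(3*k**2 - 2*k + 2)/12.
R(k) = B(k−1)·f(k)/C(k) = k**2*(3*k**2 - 2*k + 2)/(12*k**3 + 12*k**2 + 10*k + 3); s_k = R·t_k = k**2*(3*k**2 - 2*k + 2).
s_(k+1) − s_k = 12*k**3 + 12*k**2 + 10*k + 3 = t_k.
Telescoping: Σ = s_(10) − s_(2) = 28200 − (40) = 28160.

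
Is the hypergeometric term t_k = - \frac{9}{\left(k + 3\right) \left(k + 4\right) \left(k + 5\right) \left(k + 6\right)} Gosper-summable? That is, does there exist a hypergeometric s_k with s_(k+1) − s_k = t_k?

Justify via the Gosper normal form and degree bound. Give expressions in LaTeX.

Ratio r(k) = (k + 3)/(k + 7).
So A=k + 3 and B=k + 7, with C=1.
Set up (k + 3)·f(k+1) − (k + 6)·f(k) − (1) = 0.
Degrees (1,1,0) ⇒ d ≤ 3.
Coefficient equations give f(k) = k*(k**2 + 12*k + 47)/180.
Get s_k = R·t_k = k*(-k**2 - 12*k - 47)/(20*(k + 3)*(k + 4)*(k + 5)) with R(k) = B(k−1)f(k)/C(k) = k*(k + 6)*(k**2 + 12*k + 47)/180.
s_(k+1) − s_k = -9/(k**4 + 18*k**3 + 119*k**2 + 342*k + 360) = t_k.

Yes. s_k = \frac{k \left(- k^{2} - 12 k - 47\right)}{20 \left(k + 3\right) \left(k + 4\right) \left(k + 5\right)}.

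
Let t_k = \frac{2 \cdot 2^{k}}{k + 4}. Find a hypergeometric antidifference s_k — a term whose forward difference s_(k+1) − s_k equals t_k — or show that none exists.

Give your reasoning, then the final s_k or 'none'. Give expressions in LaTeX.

t_(k+1)/t_k = 2*(k + 4)/(k + 5).
Take A(k)=2*k + 8, B(k)=k + 5, C(k)=1.
Need (2*k + 8)·f(k+1) − (k + 4)·f(k) = 1.
d = -1 from the (1,1,0) case.
d = -1 < 0 ⇒ no nonzero polynomial f; not summable.

no hypergeometric antidifference exists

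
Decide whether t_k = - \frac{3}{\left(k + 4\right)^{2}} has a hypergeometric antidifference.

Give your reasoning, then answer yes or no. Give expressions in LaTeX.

No — the linear system for f has no solution.

The ratio is (k + 4)**2/(k + 5)**2.
Gosper form: A/B · C(k+1)/C(k) with A=k**2 + 8*k + 16, B=k**2 + 10*k + 25, C=1.
Need (k**2 + 8*k + 16)·f(k+1) − (k**2 + 8*k + 16)·f(k) = 1.
Bound: deg f ≤ 0.
Write f(k) = c0. Then LHS − RHS = -1, requiring -1 = 0: contradictory. No certificate.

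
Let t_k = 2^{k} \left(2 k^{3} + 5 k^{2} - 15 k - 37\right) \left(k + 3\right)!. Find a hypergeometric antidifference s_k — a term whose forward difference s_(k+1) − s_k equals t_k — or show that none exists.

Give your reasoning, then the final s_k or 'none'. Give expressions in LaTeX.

s_k = 2^{k} \left(k^{2} - 3 k - 3\right) \left(k + 3\right)!

Compute t_(k+1)/t_k: get 2*(2*k**4 + 19*k**3 + 45*k**2 - 41*k - 180)/(2*k**3 + 5*k**2 - 15*k - 37).
So A=2*k + 8 and B=1, with C=k**3 + 5*k**2/2 - 15*k/2 - 37/2.
Solve (2*k + 8)·f(k+1) − (1)·f(k) = k**3 + 5*k**2/2 - 15*k/2 - 37/2.
Bound: deg f ≤ 2.
Match coefficients ⇒ f(k) = (k**2 - 3*k - 3)/2.
Get s_k = R·t_k = 2**k*(k**2 - 3*k - 3)*factorial(k + 3) with R(k) = B(k−1)f(k)/C(k) = (k**2 - 3*k - 3)/(2*k**3 + 5*k**2 - 15*k - 37).
Check: Δs_k = 2**k*(2*k**3 + 5*k**2 - 15*k - 37)*factorial(k + 3). ✓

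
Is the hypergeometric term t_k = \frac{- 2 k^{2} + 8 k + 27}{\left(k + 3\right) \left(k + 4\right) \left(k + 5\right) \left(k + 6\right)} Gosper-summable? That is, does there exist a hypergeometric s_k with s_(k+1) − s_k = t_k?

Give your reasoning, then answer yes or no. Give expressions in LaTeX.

Yes. s_k = \frac{k \left(k^{2} + 42 k + 92\right)}{15 \left(k + 3\right) \left(k + 4\right) \left(k + 5\right)}.

Ratio r(k) = (k + 3)*(8*k - 2*(k + 1)**2 + 35)/((k + 7)*(-2*k**2 + 8*k + 27)).
A = k + 3, B = k + 7, C = k**2 - 4*k - 27/2.
f must satisfy (k + 3)·f(k+1) − (k + 6)·f(k) = k**2 - 4*k - 27/2.
deg f ≤ 3 (via 1,1,2).
Solve for f: f(k) = -k*(k**2 + 42*k + 92)/30 (degree 3 ≤ 3).
So s_k = (B(k−1)f/C)·t_k = (-k*(k + 6)*(k**2 + 42*k + 92)/(15*(2*k**2 - 8*k - 27)))·t_k = k*(k**2 + 42*k + 92)/(15*(k + 3)*(k + 4)*(k + 5)).
s_(k+1) − s_k = (-2*k**2 + 8*k + 27)/(k**4 + 18*k**3 + 119*k**2 + 342*k + 360) = t_k.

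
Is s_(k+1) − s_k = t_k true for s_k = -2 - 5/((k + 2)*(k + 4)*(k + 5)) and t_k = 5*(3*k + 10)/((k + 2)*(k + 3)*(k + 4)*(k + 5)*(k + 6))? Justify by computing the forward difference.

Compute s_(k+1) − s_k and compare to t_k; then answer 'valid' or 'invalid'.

valid; difference matches t_k

s_(k+1) = -2 - 5/((k + 3)*(k + 5)*(k + 6))
s_(k+1) − s_k = 5*(3*k + 10)/(k**5 + 20*k**4 + 155*k**3 + 580*k**2 + 1044*k + 720)
(s_(k+1) − s_k) − t_k = 0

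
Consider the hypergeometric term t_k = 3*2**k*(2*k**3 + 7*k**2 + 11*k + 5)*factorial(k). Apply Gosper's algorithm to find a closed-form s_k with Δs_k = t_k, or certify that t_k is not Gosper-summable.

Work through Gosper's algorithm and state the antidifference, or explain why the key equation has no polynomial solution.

s_k = 3*2**k*(k**2 + k + 1)*factorial(k)

r(k) = 2*(2*k**4 + 15*k**3 + 44*k**2 + 56*k + 25)/(2*k**3 + 7*k**2 + 11*k + 5) after simplifying.
Gosper form: A/B · C(k+1)/C(k) with A=2*k + 2, B=1, C=k**3 + 7*k**2/2 + 11*k/2 + 5/2.
f must satisfy (2*k + 2)·f(k+1) − (1)·f(k) = k**3 + 7*k**2/2 + 11*k/2 + 5/2.
deg f ≤ 2 (via 1,0,3).
Match coefficients ⇒ f(k) = (k**2 + k + 1)/2.
Get s_k = R·t_k = 3*2**k*(k**2 + k + 1)*factorial(k) with R(k) = B(k−1)f(k)/C(k) = (k**2 + k + 1)/(2*k**3 + 7*k**2 + 11*k + 5).
Δs = 3*2**k*(2*k**3 + 7*k**2 + 11*k + 5)*factorial(k), as required.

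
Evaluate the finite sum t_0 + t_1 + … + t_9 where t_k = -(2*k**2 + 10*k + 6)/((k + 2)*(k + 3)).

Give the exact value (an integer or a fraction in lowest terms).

Σ = -35/2

Compute t_(k+1)/t_k: get (k + 2)*(5*k + (k + 1)**2 + 8)/((k + 4)*(k**2 + 5*k + 3)).
Factor: A=k + 2; B=k + 4; C=k**2 + 5*k + 3.
Need (k + 2)·f(k+1) − (k + 3)·f(k) = k**2 + 5*k + 3.
From deg A=1, deg B=1, deg C=2: d=2.
A polynomial solution: f(k) = k*(2*k + 1)/2.
Then R = B(k−1)f/C = k*(k + 3)*(2*k + 1)/(2*(k**2 + 5*k + 3)), so s_k = R(k)·t_k = -k*(2*k + 1)/(k + 2).
Check: Δs_k = 2*(-k**2 - 5*k - 3)/(k**2 + 5*k + 6). ✓
Sum = s_(10) − s_(0); s_(10) = -35/2, s_(0) = 0 ⇒ -35/2.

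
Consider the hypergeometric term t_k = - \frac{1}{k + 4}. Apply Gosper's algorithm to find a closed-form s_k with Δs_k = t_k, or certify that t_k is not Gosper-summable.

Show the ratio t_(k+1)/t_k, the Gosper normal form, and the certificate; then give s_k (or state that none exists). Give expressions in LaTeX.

t_(k+1)/t_k = (k + 4)/(k + 5).
Take A(k)=k + 4, B(k)=k + 5, C(k)=1.
Solve (k + 4)·f(k+1) − (k + 4)·f(k) = 1.
d = 0 from the (1,1,0) case.
f = c0 ⇒ A·f(k+1) − B(k−1)·f(k) − C = -1. The system {-1 = 0} is inconsistent; no antidifference.

not Gosper-summable; s_k does not exist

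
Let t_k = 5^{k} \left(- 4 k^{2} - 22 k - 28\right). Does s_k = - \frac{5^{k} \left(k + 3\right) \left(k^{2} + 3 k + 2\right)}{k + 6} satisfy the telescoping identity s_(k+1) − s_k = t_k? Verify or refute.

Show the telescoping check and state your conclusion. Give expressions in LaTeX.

Invalid: residual \frac{5^{k} \left(12 k^{3} + 135 k^{2} + 471 k + 498\right)}{k^{2} + 13 k + 42} ≠ 0.

s_(k+1) = -5**(k + 1)*(k + 4)*(3*k + (k + 1)**2 + 5)/(k + 7)
s_(k+1) − s_k = 5**k*(-4*k**4 - 62*k**3 - 347*k**2 - 817*k - 678)/(k**2 + 13*k + 42)
(s_(k+1) − s_k) − t_k = 5**k*(12*k**3 + 135*k**2 + 471*k + 498)/(k**2 + 13*k + 42)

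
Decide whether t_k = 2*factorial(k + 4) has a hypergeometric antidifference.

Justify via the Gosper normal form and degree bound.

No — t_k has no hypergeometric antidifference.

Ratio r(k) = k + 5.
Factor: A=k + 5; B=1; C=1.
Solve (k + 5)·f(k+1) − (1)·f(k) = 1.
d = -1 from the (1,0,0) case.
Bound -1 < 0, so the key equation has no polynomial solution.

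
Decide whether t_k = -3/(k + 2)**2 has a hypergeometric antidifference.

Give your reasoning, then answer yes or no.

No — t_k has no hypergeometric antidifference.

The ratio is (k + 2)**2/(k + 3)**2.
Normal form (A,B,C) = (k**2 + 4*k + 4, k**2 + 6*k + 9, 1).
Need (k**2 + 4*k + 4)·f(k+1) − (k**2 + 4*k + 4)·f(k) = 1.
d = 0 from the (2,2,0) case.
f = c0 ⇒ A·f(k+1) − B(k−1)·f(k) − C = -1. The system {-1 = 0} is inconsistent; no antidifference.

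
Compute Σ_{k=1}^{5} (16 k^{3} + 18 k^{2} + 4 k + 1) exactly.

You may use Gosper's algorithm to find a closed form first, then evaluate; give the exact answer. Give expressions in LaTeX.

Σ = 4655

r(k) = (16*k**3 + 66*k**2 + 88*k + 39)/(16*k**3 + 18*k**2 + 4*k + 1) after simplifying.
Normal form (A,B,C) = (1, 1, k**3 + 9*k**2/8 + k/4 + 1/16).
Set up (1)·f(k+1) − (1)·f(k) − (k**3 + 9*k**2/8 + k/4 + 1/16) = 0.
Bound: deg f ≤ 4.
A polynomial solution: f(k) = k*(4*k**3 - 2*k**2 - 3*k + 2)/16.
Certificate R = B(k−1)f/C = k*(4*k**3 - 2*k**2 - 3*k + 2)/(16*k**3 + 18*k**2 + 4*k + 1) gives s_k = k*(4*k**3 - 2*k**2 - 3*k + 2).
Verify: 16*k**3 + 18*k**2 + 4*k + 1 matches t_k.
Sum = s_(6) − s_(1); s_(6) = 4656, s_(1) = 1 ⇒ 4655.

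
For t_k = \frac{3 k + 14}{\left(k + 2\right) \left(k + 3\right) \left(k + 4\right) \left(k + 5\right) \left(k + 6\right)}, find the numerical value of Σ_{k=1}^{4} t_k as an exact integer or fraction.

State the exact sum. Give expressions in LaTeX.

r(k) = (k + 2)*(3*k + 17)/((k + 7)*(3*k + 14)) after simplifying.
A = k + 2, B = k + 7, C = k + 14/3.
Key eq: (k + 2)·f(k+1) = (k + 6)·f(k) + (k + 14/3).
deg f ≤ 4 (via 1,1,1).
Coefficient equations give f(k) = k*(k + 4)*(k**2 + 10*k + 31)/90.
Certificate R = B(k−1)f/C = k*(k + 4)*(k + 6)*(k**2 + 10*k + 31)/(30*(3*k + 14)) gives s_k = k*(k**2 + 10*k + 31)/(30*(k**3 + 10*k**2 + 31*k + 30)).
Verify: (3*k + 14)/(k**5 + 20*k**4 + 155*k**3 + 580*k**2 + 1044*k + 720) matches t_k.
Sum = s_(5) − s_(1); s_(5) = 53/1680, s_(1) = 7/360 ⇒ 61/5040.

Σ = 61/5040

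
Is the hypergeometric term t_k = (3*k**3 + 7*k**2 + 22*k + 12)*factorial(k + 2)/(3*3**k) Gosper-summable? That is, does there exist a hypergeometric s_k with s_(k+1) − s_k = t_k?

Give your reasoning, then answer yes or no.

Step 1: r(k) = (3*k**4 + 25*k**3 + 93*k**2 + 179*k + 132)/(3*(3*k**3 + 7*k**2 + 22*k + 12)).
So A=k/3 + 1 and B=1, with C=k**3 + 7*k**2/3 + 22*k/3 + 4.
Set up (k/3 + 1)·f(k+1) − (1)·f(k) − (k**3 + 7*k**2/3 + 22*k/3 + 4) = 0.
Bound: deg f ≤ 2.
Match coefficients ⇒ f(k) = k*(3*k + 1).
Get s_k = R·t_k = k*(3*k + 1)*factorial(k + 2)/3**k with R(k) = B(k−1)f(k)/C(k) = 3*k*(3*k + 1)/(3*k**3 + 7*k**2 + 22*k + 12).
Check: Δs_k = (3*k**3 + 7*k**2 + 22*k + 12)*factorial(k + 2)/(3*3**k). ✓

Yes. s_k = k*(3*k + 1)*factorial(k + 2)/3**k.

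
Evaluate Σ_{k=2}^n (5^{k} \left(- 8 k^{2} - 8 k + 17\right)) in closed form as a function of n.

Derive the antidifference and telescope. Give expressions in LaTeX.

S(n) = - 10 \cdot 5^{n} n^{2} - 5 \cdot 5^{n} n + 20 \cdot 5^{n} - 25

Step 1: r(k) = 5*(8*k**2 + 24*k - 1)/(8*k**2 + 8*k - 17).
Factor: A=5; B=1; C=k**2 + k - 17/8.
Solve (5)·f(k+1) − (1)·f(k) = k**2 + k - 17/8.
Bound: deg f ≤ 2.
A polynomial solution: f(k) = (2*k**2 - 3*k - 3)/8.
So s_k = (B(k−1)f/C)·t_k = ((2*k**2 - 3*k - 3)/(8*k**2 + 8*k - 17))·t_k = 5**k*(-2*k**2 + 3*k + 3).
Δs = 5**k*(-8*k**2 - 8*k + 17), as required.
Evaluate: s_(n+1) = 5**(n + 1)*(-2*n**2 - n + 4); subtract s_(2) = 25 ⇒ S(n) = -10*5**n*n**2 - 5*5**n*n + 20*5**n - 25.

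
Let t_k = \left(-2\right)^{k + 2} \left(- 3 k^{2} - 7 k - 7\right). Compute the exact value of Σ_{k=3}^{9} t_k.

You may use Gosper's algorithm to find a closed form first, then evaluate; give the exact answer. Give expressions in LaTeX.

Σ = 455072

Ratio r(k) = 2*(-3*k**2 - 13*k - 17)/(3*k**2 + 7*k + 7).
Factor: A=-2; B=1; C=k**2 + 7*k/3 + 7/3.
Need (-2)·f(k+1) − (1)·f(k) = k**2 + 7*k/3 + 7/3.
From deg A=0, deg B=0, deg C=2: d=2.
Solve for f: f(k) = -(k**2 + k + 1)/3 (degree 2 ≤ 2).
R(k) = B(k−1)·f(k)/C(k) = -(k**2 + k + 1)/(3*k**2 + 7*k + 7); s_k = R·t_k = (-2)**(k + 2)*(k**2 + k + 1).
Verify: (-2)**(k + 2)*(-3*k**2 - 7*k - 7) matches t_k.
Σ_(k=3)^(9) t_k = s_(10) − s_(3) = 454656 − (-416) = 455072.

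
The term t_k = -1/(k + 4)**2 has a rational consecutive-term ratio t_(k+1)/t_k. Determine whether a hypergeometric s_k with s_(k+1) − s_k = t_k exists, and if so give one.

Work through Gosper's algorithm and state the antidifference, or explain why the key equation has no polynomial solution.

not Gosper-summable; s_k does not exist

t_(k+1)/t_k = (k + 4)**2/(k + 5)**2.
Take A(k)=k**2 + 8*k + 16, B(k)=k**2 + 10*k + 25, C(k)=1.
Key eq: (k**2 + 8*k + 16)·f(k+1) = (k**2 + 8*k + 16)·f(k) + (1).
Bound: deg f ≤ 0.
f = c0 ⇒ A·f(k+1) − B(k−1)·f(k) − C = -1. The system {-1 = 0} is inconsistent; no antidifference.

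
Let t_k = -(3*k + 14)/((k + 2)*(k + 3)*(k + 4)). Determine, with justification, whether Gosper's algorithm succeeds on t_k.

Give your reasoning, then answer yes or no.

t_(k+1)/t_k = (k + 2)*(3*k + 17)/((k + 5)*(3*k + 14)).
A = k + 2, B = k + 5, C = k + 14/3.
Key eq: (k + 2)·f(k+1) = (k + 4)·f(k) + (k + 14/3).
deg f ≤ 2 (via 1,1,1).
Match coefficients ⇒ f(k) = k*(5*k + 16)/9.
R(k) = B(k−1)·f(k)/C(k) = k*(k + 4)*(5*k + 16)/(3*(3*k + 14)); s_k = R·t_k = k*(-5*k - 16)/(3*(k + 2)*(k + 3)).
Verify: (-3*k - 14)/(k**3 + 9*k**2 + 26*k + 24) matches t_k.

Yes. s_k = k*(-5*k - 16)/(3*(k + 2)*(k + 3)).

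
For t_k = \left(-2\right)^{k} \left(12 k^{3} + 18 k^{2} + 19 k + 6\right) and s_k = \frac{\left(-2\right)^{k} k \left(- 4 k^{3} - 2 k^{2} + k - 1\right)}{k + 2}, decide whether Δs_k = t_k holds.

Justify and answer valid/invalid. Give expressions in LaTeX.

s_(k+1) = 2*(-2)**k*(k + 1)*(-k + 4*(k + 1)**3 + 2*(k + 1)**2)/(k + 3)
s_(k+1) − s_k = (-2)**k*(12*k**5 + 66*k**4 + 135*k**3 + 156*k**2 + 99*k + 24)/(k**2 + 5*k + 6)
(s_(k+1) − s_k) − t_k = (-2)**k*(-12*k**4 - 46*k**3 - 53*k**2 - 45*k - 12)/(k**2 + 5*k + 6)

Invalid: residual \frac{\left(-2\right)^{k} \left(- 12 k^{4} - 46 k^{3} - 53 k^{2} - 45 k - 12\right)}{k^{2} + 5 k + 6} ≠ 0.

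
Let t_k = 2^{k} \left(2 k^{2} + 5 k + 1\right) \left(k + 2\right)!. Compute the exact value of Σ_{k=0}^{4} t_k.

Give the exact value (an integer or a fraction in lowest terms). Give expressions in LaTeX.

t_(k+1)/t_k = 2*(2*k**3 + 15*k**2 + 35*k + 24)/(2*k**2 + 5*k + 1).
Gosper form: A/B · C(k+1)/C(k) with A=2*k + 6, B=1, C=k**2 + 5*k/2 + 1/2.
Key eq: (2*k + 6)·f(k+1) = (1)·f(k) + (k**2 + 5*k/2 + 1/2).
From deg A=1, deg B=0, deg C=2: d=1.
Match coefficients ⇒ f(k) = (k - 1)/2.
Then R = B(k−1)f/C = (k - 1)/(2*k**2 + 5*k + 1), so s_k = R(k)·t_k = 2**k*(k - 1)*factorial(k + 2).
s_(k+1) − s_k = 2**k*(2*k**2 + 5*k + 1)*factorial(k + 2) = t_k.
Sum = s_(5) − s_(0); s_(5) = 645120, s_(0) = -2 ⇒ 645122.

Σ = 645122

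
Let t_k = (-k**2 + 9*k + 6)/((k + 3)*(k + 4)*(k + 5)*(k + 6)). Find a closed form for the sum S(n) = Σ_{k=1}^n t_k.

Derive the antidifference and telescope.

t_(k+1)/t_k = (k + 3)*(9*k - (k + 1)**2 + 15)/((k + 7)*(-k**2 + 9*k + 6)).
Take A(k)=k + 3, B(k)=k + 7, C(k)=k**2 - 9*k - 6.
Need (k + 3)·f(k+1) − (k + 6)·f(k) = k**2 - 9*k - 6.
Degrees (1,1,2) ⇒ d ≤ 3.
A polynomial solution: f(k) = -k*(k**2 + 42*k + 17)/30.
Certificate R = B(k−1)f/C = -k*(k + 6)*(k**2 + 42*k + 17)/(30*(k**2 - 9*k - 6)) gives s_k = k*(k**2 + 42*k + 17)/(30*(k + 3)*(k + 4)*(k + 5)).
Verify: (-k**2 + 9*k + 6)/(k**4 + 18*k**3 + 119*k**2 + 342*k + 360) matches t_k.
Evaluate: s_(n+1) = (n**3 + 45*n**2 + 104*n + 60)/(30*(n**3 + 15*n**2 + 74*n + 120)); subtract s_(1) = 1/60 ⇒ S(n) = n*(n**2 + 75*n + 134)/(60*(n**3 + 15*n**2 + 74*n + 120)).

S(n) = n*(n**2 + 75*n + 134)/(60*(n**3 + 15*n**2 + 74*n + 120))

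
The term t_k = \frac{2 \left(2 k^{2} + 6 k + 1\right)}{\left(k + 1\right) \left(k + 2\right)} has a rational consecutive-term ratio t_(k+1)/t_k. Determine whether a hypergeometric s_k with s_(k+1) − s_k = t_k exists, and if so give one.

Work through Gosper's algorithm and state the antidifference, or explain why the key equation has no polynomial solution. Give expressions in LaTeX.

s_k = \frac{2 k \left(2 k - 1\right)}{k + 1}

The ratio is (k + 1)*(6*k + 2*(k + 1)**2 + 7)/((k + 3)*(2*k**2 + 6*k + 1)).
So A=k + 1 and B=k + 3, with C=k**2 + 3*k + 1/2.
Set up (k + 1)·f(k+1) − (k + 2)·f(k) − (k**2 + 3*k + 1/2) = 0.
Bound: deg f ≤ 2.
Solve for f: f(k) = k*(2*k - 1)/2 (degree 2 ≤ 2).
Certificate R = B(k−1)f/C = k*(k + 2)*(2*k - 1)/(2*k**2 + 6*k + 1) gives s_k = 2*k*(2*k - 1)/(k + 1).
Δs = 2*(2*k**2 + 6*k + 1)/(k**2 + 3*k + 2), as required.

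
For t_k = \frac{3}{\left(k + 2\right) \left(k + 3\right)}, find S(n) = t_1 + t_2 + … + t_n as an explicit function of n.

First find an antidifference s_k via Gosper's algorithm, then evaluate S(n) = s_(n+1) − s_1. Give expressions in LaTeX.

The ratio is (k + 2)/(k + 4).
Factor: A=k + 2; B=k + 4; C=1.
Set up (k + 2)·f(k+1) − (k + 3)·f(k) − (1) = 0.
d = 1 from the (1,1,0) case.
Solving with deg f ≤ 1: f(k) = k/2.
Then R = B(k−1)f/C = k*(k + 3)/2, so s_k = R(k)·t_k = 3*k/(2*(k + 2)).
Verify: 3/(k**2 + 5*k + 6) matches t_k.
Telescope: S(n) = s_(n+1) − s_(1) = 3*(n + 1)/(2*(n + 3)) − (1/2) = n/(n + 3).

S(n) = \frac{n}{n + 3}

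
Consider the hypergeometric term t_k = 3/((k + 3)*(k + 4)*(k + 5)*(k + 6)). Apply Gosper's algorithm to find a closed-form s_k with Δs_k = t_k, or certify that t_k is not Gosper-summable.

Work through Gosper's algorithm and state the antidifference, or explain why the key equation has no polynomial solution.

t_(k+1)/t_k = (k + 3)/(k + 7).
So A=k + 3 and B=k + 7, with C=1.
Solve (k + 3)·f(k+1) − (k + 6)·f(k) = 1.
From deg A=1, deg B=1, deg C=0: d=3.
Solve for f: f(k) = k*(k**2 + 12*k + 47)/180 (degree 3 ≤ 3).
So s_k = (B(k−1)f/C)·t_k = (k*(k + 6)*(k**2 + 12*k + 47)/180)·t_k = k*(k**2 + 12*k + 47)/(60*(k + 3)*(k + 4)*(k + 5)).
Δs = 3/(k**4 + 18*k**3 + 119*k**2 + 342*k + 360), as required.

s_k = k*(k**2 + 12*k + 47)/(60*(k + 3)*(k + 4)*(k + 5))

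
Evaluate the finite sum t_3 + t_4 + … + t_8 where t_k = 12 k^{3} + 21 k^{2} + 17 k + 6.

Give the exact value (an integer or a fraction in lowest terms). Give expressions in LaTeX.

The ratio is (12*k**3 + 57*k**2 + 95*k + 56)/(12*k**3 + 21*k**2 + 17*k + 6).
Take A(k)=1, B(k)=1, C(k)=k**3 + 7*k**2/4 + 17*k/12 + 1/2.
f must satisfy (1)·f(k+1) − (1)·f(k) = k**3 + 7*k**2/4 + 17*k/12 + 1/2.
From deg A=0, deg B=0, deg C=3: d=4.
Match coefficients ⇒ f(k) = k*(3*k**3 + k**2 + k + 1)/12.
Certificate R = B(k−1)f/C = k*(3*k**3 + k**2 + k + 1)/((4*k + 3)*(3*k**2 + 3*k + 2)) gives s_k = k*(3*k**3 + k**2 + k + 1).
s_(k+1) − s_k = 12*k**3 + 21*k**2 + 17*k + 6 = t_k.
Sum = s_(9) − s_(3); s_(9) = 20502, s_(3) = 282 ⇒ 20220.

Σ = 20220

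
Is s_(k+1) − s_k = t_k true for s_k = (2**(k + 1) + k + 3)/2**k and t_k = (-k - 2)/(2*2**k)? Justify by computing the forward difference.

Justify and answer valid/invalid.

valid (s_(k+1) − s_k reduces to t_k)

s_(k+1) = (4*2**k + k + 4)/(2*2**k)
s_(k+1) − s_k = (-k - 2)/(2*2**k)
(s_(k+1) − s_k) − t_k = 0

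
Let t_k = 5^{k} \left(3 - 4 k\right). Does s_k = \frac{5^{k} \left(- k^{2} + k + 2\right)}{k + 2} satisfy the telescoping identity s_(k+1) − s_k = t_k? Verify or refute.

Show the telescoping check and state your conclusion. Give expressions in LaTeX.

Invalid: residual \frac{4 \cdot 5^{k} \left(k^{2} + k - 1\right)}{k^{2} + 5 k + 6} ≠ 0.

s_(k+1) = 5**(k + 1)*(-k**2 - k + 2)/(k + 3)
s_(k+1) − s_k = 5**k*(-4*k**3 - 13*k**2 - 5*k + 14)/(k**2 + 5*k + 6)
(s_(k+1) − s_k) − t_k = 4*5**k*(k**2 + k - 1)/(k**2 + 5*k + 6)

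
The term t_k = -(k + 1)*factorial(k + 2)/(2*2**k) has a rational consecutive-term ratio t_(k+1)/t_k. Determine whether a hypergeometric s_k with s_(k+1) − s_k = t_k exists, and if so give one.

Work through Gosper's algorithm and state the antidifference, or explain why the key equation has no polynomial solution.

Step 1: r(k) = (k + 2)*(k + 3)/(2*(k + 1)).
Factor: A=k/2 + 3/2; B=1; C=k + 1.
f must satisfy (k/2 + 3/2)·f(k+1) − (1)·f(k) = k + 1.
Bound: deg f ≤ 0.
A polynomial solution: f(k) = 2.
Then R = B(k−1)f/C = 2/(k + 1), so s_k = R(k)·t_k = -factorial(k + 2)/2**k.
s_(k+1) − s_k = -(k + 1)*factorial(k + 2)/(2*2**k) = t_k.

s_k = -factorial(k + 2)/2**k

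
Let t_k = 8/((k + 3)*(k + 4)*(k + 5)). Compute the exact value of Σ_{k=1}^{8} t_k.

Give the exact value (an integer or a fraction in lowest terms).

t_(k+1)/t_k = (k + 3)/(k + 6).
A = k + 3, B = k + 6, C = 1.
Set up (k + 3)·f(k+1) − (k + 5)·f(k) − (1) = 0.
Bound: deg f ≤ 2.
Solving with deg f ≤ 2: f(k) = k*(k + 7)/24.
Certificate R = B(k−1)f/C = k*(k + 5)*(k + 7)/24 gives s_k = k*(k + 7)/(3*(k + 3)*(k + 4)).
Verify: 8/(k**3 + 12*k**2 + 47*k + 60) matches t_k.
Σ_(k=1)^(8) t_k = s_(9) − s_(1) = 4/13 − (2/15) = 34/195.

Σ = 34/195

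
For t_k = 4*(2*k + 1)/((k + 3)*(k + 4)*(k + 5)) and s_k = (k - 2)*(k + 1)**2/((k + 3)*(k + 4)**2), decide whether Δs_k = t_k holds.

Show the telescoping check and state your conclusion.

Invalid: residual 3*(k**3 - 4*k**2 - 43*k - 26)/(k**5 + 21*k**4 + 175*k**3 + 723*k**2 + 1480*k + 1200) ≠ 0.

s_(k+1) = (k - 1)*(k + 2)**2/((k + 4)*(k + 5)**2)
s_(k+1) − s_k = (11*k**3 + 64*k**2 + 67*k + 2)/(k**5 + 21*k**4 + 175*k**3 + 723*k**2 + 1480*k + 1200)
(s_(k+1) − s_k) − t_k = 3*(k**3 - 4*k**2 - 43*k - 26)/(k**5 + 21*k**4 + 175*k**3 + 723*k**2 + 1480*k + 1200)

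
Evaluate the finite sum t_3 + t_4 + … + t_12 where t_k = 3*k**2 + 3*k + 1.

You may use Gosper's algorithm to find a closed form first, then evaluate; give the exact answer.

Σ = 2170

Step 1: r(k) = (3*k**2 + 9*k + 7)/(3*k**2 + 3*k + 1).
Take A(k)=1, B(k)=1, C(k)=k**2 + k + 1/3.
Solve (1)·f(k+1) − (1)·f(k) = k**2 + k + 1/3.
Bound: deg f ≤ 3.
A polynomial solution: f(k) = k**3/3.
So s_k = (B(k−1)f/C)·t_k = (k**3/(3*k**2 + 3*k + 1))·t_k = k**3.
Verify: -k**3 + (k + 1)**3 matches t_k.
Evaluate s at k=13 and k=3: 2197 and 27; difference 2170.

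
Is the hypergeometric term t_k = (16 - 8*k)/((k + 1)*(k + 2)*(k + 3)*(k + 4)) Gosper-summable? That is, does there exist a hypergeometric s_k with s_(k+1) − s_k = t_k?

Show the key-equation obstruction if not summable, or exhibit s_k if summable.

r(k) = (k - 1)*(k + 1)/((k - 2)*(k + 5)) after simplifying.
A = k + 1, B = k + 5, C = k - 2.
f must satisfy (k + 1)·f(k+1) − (k + 4)·f(k) = k - 2.
Bound: deg f ≤ 3.
A polynomial solution: f(k) = -k*(k**2 + 6*k + 17)/12.
Get s_k = R·t_k = 2*k*(k**2 + 6*k + 17)/(3*(k + 1)*(k + 2)*(k + 3)) with R(k) = B(k−1)f(k)/C(k) = -k*(k + 4)*(k**2 + 6*k + 17)/(12*(k - 2)).
s_(k+1) − s_k = 8*(2 - k)/(k**4 + 10*k**3 + 35*k**2 + 50*k + 24) = t_k.

Yes. s_k = 2*k*(k**2 + 6*k + 17)/(3*(k + 1)*(k + 2)*(k + 3)).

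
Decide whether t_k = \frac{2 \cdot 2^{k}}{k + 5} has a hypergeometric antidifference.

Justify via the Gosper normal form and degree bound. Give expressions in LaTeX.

No; the degree bound rules out any f.

Compute t_(k+1)/t_k: get 2*(k + 5)/(k + 6).
Take A(k)=2*k + 10, B(k)=k + 6, C(k)=1.
Set up (2*k + 10)·f(k+1) − (k + 5)·f(k) − (1) = 0.
Bound: deg f ≤ -1.
deg f ≤ -1 is impossible — no certificate.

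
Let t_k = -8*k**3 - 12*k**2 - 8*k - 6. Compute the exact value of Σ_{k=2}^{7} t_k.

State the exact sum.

Compute t_(k+1)/t_k: get (4*k**3 + 18*k**2 + 28*k + 17)/(4*k**3 + 6*k**2 + 4*k + 3).
A = 1, B = 1, C = k**3 + 3*k**2/2 + k + 3/4.
f must satisfy (1)·f(k+1) − (1)·f(k) = k**3 + 3*k**2/2 + k + 3/4.
d = 4 from the (0,0,3) case.
Match coefficients ⇒ f(k) = k*(k**3 + 2)/4.
Certificate R = B(k−1)f/C = k*(k**3 + 2)/(4*k**3 + 6*k**2 + 4*k + 3) gives s_k = 2*k*(-k**3 - 2).
s_(k+1) − s_k = -8*k**3 - 12*k**2 - 8*k - 6 = t_k.
Sum = s_(8) − s_(2); s_(8) = -8224, s_(2) = -40 ⇒ -8184.

Σ = -8184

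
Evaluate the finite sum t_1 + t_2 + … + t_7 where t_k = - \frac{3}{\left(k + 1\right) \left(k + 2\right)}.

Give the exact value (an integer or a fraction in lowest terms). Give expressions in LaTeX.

Step 1: r(k) = (k + 1)/(k + 3).
So A=k + 1 and B=k + 3, with C=1.
Need (k + 1)·f(k+1) − (k + 2)·f(k) = 1.
From deg A=1, deg B=1, deg C=0: d=1.
A polynomial solution: f(k) = k.
Get s_k = R·t_k = -3*k/(k + 1) with R(k) = B(k−1)f(k)/C(k) = k*(k + 2).
Check: Δs_k = -3/(k**2 + 3*k + 2). ✓
Telescoping: Σ = s_(8) − s_(1) = -8/3 − (-3/2) = -7/6.

Σ = -7/6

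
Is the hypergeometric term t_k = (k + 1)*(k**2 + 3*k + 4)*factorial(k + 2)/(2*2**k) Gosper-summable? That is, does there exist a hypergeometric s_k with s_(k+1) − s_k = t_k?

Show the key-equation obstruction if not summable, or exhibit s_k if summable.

Yes. s_k = (k - 1)*(k + 2)*factorial(k + 2)/2**k.

Ratio r(k) = (k + 2)*(k + 3)*(3*k + (k + 1)**2 + 7)/(2*(k + 1)*(k**2 + 3*k + 4)).
Gosper form: A/B · C(k+1)/C(k) with A=k/2 + 3/2, B=1, C=k**3 + 4*k**2 + 7*k + 4.
Need (k/2 + 3/2)·f(k+1) − (1)·f(k) = k**3 + 4*k**2 + 7*k + 4.
Bound: deg f ≤ 2.
Solve for f: f(k) = 2*(k - 1)*(k + 2) (degree 2 ≤ 2).
So s_k = (B(k−1)f/C)·t_k = (2*(k - 1)*(k + 2)/((k + 1)*(k**2 + 3*k + 4)))·t_k = (k - 1)*(k + 2)*factorial(k + 2)/2**k.
Check: Δs_k = (k + 1)*(k**2 + 3*k + 4)*factorial(k + 2)/(2*2**k). ✓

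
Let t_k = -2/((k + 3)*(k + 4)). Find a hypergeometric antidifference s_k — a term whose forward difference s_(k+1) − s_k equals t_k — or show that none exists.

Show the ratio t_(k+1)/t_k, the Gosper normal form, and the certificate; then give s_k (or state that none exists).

Step 1: r(k) = (k + 3)/(k + 5).
Factor: A=k + 3; B=k + 5; C=1.
Set up (k + 3)·f(k+1) − (k + 4)·f(k) − (1) = 0.
Degrees (1,1,0) ⇒ d ≤ 1.
Coefficient equations give f(k) = k/3.
Then R = B(k−1)f/C = k*(k + 4)/3, so s_k = R(k)·t_k = -2*k/(3*k + 9).
s_(k+1) − s_k = -2/(k**2 + 7*k + 12) = t_k.

s_k = -2*k/(3*k + 9)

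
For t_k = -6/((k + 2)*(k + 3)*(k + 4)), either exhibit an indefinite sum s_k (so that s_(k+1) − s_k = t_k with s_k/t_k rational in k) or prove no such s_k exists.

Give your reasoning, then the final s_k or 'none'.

Ratio r(k) = (k + 2)/(k + 5).
Normal form (A,B,C) = (k + 2, k + 5, 1).
f must satisfy (k + 2)·f(k+1) − (k + 4)·f(k) = 1.
Degrees (1,1,0) ⇒ d ≤ 2.
Solving with deg f ≤ 2: f(k) = k*(k + 5)/12.
R(k) = B(k−1)·f(k)/C(k) = k*(k + 4)*(k + 5)/12; s_k = R·t_k = k*(-k - 5)/(2*(k + 2)*(k + 3)).
Check: Δs_k = -6/(k**3 + 9*k**2 + 26*k + 24). ✓

s_k = k*(-k - 5)/(2*(k + 2)*(k + 3))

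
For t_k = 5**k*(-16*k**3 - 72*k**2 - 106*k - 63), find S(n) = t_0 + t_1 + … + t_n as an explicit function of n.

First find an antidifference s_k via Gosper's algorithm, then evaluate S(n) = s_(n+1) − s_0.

S(n) = -20*5**n*n**3 - 75*5**n*n**2 - 110*5**n*n - 65*5**n + 2

r(k) = 5*(16*k**3 + 120*k**2 + 298*k + 257)/(16*k**3 + 72*k**2 + 106*k + 63) after simplifying.
So A=5 and B=1, with C=k**3 + 9*k**2/2 + 53*k/8 + 63/16.
f must satisfy (5)·f(k+1) − (1)·f(k) = k**3 + 9*k**2/2 + 53*k/8 + 63/16.
d = 3 from the (0,0,3) case.
Match coefficients ⇒ f(k) = (4*k**3 + 3*k**2 + 4*k + 2)/16.
R(k) = B(k−1)·f(k)/C(k) = (4*k**3 + 3*k**2 + 4*k + 2)/(16*k**3 + 72*k**2 + 106*k + 63); s_k = R·t_k = 5**k*(-4*k**3 - 3*k**2 - 4*k - 2).
Check: Δs_k = 5**k*(-16*k**3 - 72*k**2 - 106*k - 63). ✓
Σ_(k=0)^n t_k = s_(n+1) − s_(0) = (5**(n + 1)*(-4*n**3 - 15*n**2 - 22*n - 13)) − (-2), i.e. -20*5**n*n**3 - 75*5**n*n**2 - 110*5**n*n - 65*5**n + 2.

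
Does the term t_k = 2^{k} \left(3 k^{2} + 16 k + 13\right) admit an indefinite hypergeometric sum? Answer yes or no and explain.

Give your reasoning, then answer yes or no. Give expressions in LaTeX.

Compute t_(k+1)/t_k: get 2*(3*k**2 + 22*k + 32)/(3*k**2 + 16*k + 13).
Gosper form: A/B · C(k+1)/C(k) with A=2, B=1, C=k**2 + 16*k/3 + 13/3.
Need (2)·f(k+1) − (1)·f(k) = k**2 + 16*k/3 + 13/3.
d = 2 from the (0,0,2) case.
Solve for f: f(k) = (3*k**2 + 4*k - 1)/3 (degree 2 ≤ 2).
Certificate R = B(k−1)f/C = (3*k**2 + 4*k - 1)/((k + 1)*(3*k + 13)) gives s_k = 2**k*(3*k**2 + 4*k - 1).
Check: Δs_k = 2**k*(3*k**2 + 16*k + 13). ✓

Yes. s_k = 2^{k} \left(3 k^{2} + 4 k - 1\right).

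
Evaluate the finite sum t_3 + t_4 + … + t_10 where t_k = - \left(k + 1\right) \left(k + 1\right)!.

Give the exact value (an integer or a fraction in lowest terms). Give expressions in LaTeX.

r(k) = (k + 2)**2/(k + 1) after simplifying.
Normal form (A,B,C) = (k + 2, 1, k + 1).
Set up (k + 2)·f(k+1) − (1)·f(k) − (k + 1) = 0.
d = 0 from the (1,0,1) case.
Coefficient equations give f(k) = 1.
Get s_k = R·t_k = -factorial(k + 1) with R(k) = B(k−1)f(k)/C(k) = 1/(k + 1).
Check: Δs_k = -(k + 1)*factorial(k + 1). ✓
Telescoping: Σ = s_(11) − s_(3) = -479001600 − (-24) = -479001576.

Σ = -479001576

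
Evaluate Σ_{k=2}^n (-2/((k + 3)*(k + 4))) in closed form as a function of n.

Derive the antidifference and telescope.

Compute t_(k+1)/t_k: get (k + 3)/(k + 5).
Factor: A=k + 3; B=k + 5; C=1.
Solve (k + 3)·f(k+1) − (k + 4)·f(k) = 1.
Degrees (1,1,0) ⇒ d ≤ 1.
Solve for f: f(k) = k/3 (degree 1 ≤ 1).
Get s_k = R·t_k = -2*k/(3*k + 9) with R(k) = B(k−1)f(k)/C(k) = k*(k + 4)/3.
Δs = -2/(k**2 + 7*k + 12), as required.
Σ_(k=2)^n t_k = s_(n+1) − s_(2) = (2*(-n - 1)/(3*(n + 4))) − (-4/15), i.e. 2*(1 - n)/(5*(n + 4)).

S(n) = 2*(1 - n)/(5*(n + 4))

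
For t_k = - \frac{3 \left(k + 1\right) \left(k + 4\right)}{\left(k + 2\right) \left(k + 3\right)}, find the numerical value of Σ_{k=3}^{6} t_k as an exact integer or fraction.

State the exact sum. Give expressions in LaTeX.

Σ = -172/15

The ratio is (k + 2)**2*(k + 5)/((k + 1)*(k + 4)**2).
Normal form (A,B,C) = (k + 2, k + 4, k**2 + 5*k + 4).
f must satisfy (k + 2)·f(k+1) − (k + 3)·f(k) = k**2 + 5*k + 4.
deg f ≤ 2 (via 1,1,2).
Solving with deg f ≤ 2: f(k) = k*(k + 1).
Then R = B(k−1)f/C = k*(k + 3)/(k + 4), so s_k = R(k)·t_k = 3*k*(-k - 1)/(k + 2).
Δs = 3*(-k**2 - 5*k - 4)/(k**2 + 5*k + 6), as required.
Σ_(k=3)^(6) t_k = s_(7) − s_(3) = -56/3 − (-36/5) = -172/15.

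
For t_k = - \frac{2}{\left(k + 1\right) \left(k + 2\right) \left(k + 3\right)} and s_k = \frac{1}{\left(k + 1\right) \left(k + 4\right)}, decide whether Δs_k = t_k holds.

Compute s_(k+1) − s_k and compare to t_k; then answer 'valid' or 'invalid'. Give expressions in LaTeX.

Invalid: residual \frac{2 \left(3 k + 11\right)}{k^{5} + 15 k^{4} + 85 k^{3} + 225 k^{2} + 274 k + 120} ≠ 0.

s_(k+1) = 1/((k + 2)*(k + 5))
s_(k+1) − s_k = 2*(-k - 3)/(k**4 + 12*k**3 + 49*k**2 + 78*k + 40)
(s_(k+1) − s_k) − t_k = 2*(3*k + 11)/(k**5 + 15*k**4 + 85*k**3 + 225*k**2 + 274*k + 120)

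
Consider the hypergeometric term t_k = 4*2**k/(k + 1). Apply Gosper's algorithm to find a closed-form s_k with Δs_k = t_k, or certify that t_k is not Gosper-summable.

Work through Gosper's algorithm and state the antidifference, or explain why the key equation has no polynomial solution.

no hypergeometric antidifference exists

r(k) = 2*(k + 1)/(k + 2) after simplifying.
Factor: A=2*k + 2; B=k + 2; C=1.
Solve (2*k + 2)·f(k+1) − (k + 1)·f(k) = 1.
Degrees (1,1,0) ⇒ d ≤ -1.
d = -1 < 0 ⇒ no nonzero polynomial f; not summable.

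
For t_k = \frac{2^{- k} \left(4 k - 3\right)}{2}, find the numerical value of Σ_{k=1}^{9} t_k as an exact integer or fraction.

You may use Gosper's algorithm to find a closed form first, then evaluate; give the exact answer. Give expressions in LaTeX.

Ratio r(k) = (4*k + 1)/(2*(4*k - 3)).
So A=1/2 and B=1, with C=k - 3/4.
Solve (1/2)·f(k+1) − (1)·f(k) = k - 3/4.
From deg A=0, deg B=0, deg C=1: d=1.
Match coefficients ⇒ f(k) = -(4*k + 1)/2.
Then R = B(k−1)f/C = -2*(4*k + 1)/(4*k - 3), so s_k = R(k)·t_k = (-4*k - 1)/2**k.
Verify: (4*k - 3)/(2*2**k) matches t_k.
Telescoping: Σ = s_(10) − s_(1) = -41/1024 − (-5/2) = 2519/1024.

Σ = 2519/1024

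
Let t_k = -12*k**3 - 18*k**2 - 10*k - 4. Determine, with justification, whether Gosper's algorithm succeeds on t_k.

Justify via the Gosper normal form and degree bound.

r(k) = (6*k**3 + 27*k**2 + 41*k + 22)/(6*k**3 + 9*k**2 + 5*k + 2) after simplifying.
Factor: A=1; B=1; C=k**3 + 3*k**2/2 + 5*k/6 + 1/3.
Key eq: (1)·f(k+1) = (1)·f(k) + (k**3 + 3*k**2/2 + 5*k/6 + 1/3).
deg f ≤ 4 (via 0,0,3).
Solving with deg f ≤ 4: f(k) = k*(k + 1)*(3*k**2 - 3*k + 2)/12.
R(k) = B(k−1)·f(k)/C(k) = k*(3*k**2 - 3*k + 2)/(2*(6*k**2 + 3*k + 2)); s_k = R·t_k = k*(-3*k**3 + k - 2).
Δs = -12*k**3 - 18*k**2 - 10*k - 4, as required.

Yes. s_k = k*(-3*k**3 + k - 2).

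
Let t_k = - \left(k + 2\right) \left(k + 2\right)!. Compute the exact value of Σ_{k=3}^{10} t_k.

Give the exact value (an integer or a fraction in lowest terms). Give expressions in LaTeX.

Σ = -6227020680

Step 1: r(k) = (k + 3)**2/(k + 2).
Normal form (A,B,C) = (k + 3, 1, k + 2).
Key eq: (k + 3)·f(k+1) = (1)·f(k) + (k + 2).
deg f ≤ 0 (via 1,0,1).
Solve for f: f(k) = 1 (degree 0 ≤ 0).
So s_k = (B(k−1)f/C)·t_k = (1/(k + 2))·t_k = -factorial(k + 2).
Δs = -(k + 2)*factorial(k + 2), as required.
Σ_(k=3)^(10) t_k = s_(11) − s_(3) = -6227020800 − (-120) = -6227020680.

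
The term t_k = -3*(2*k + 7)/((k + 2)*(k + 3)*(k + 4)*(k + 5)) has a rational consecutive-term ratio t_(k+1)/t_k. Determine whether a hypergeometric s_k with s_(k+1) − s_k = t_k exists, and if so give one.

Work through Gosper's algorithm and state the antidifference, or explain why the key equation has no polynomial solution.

Ratio r(k) = (k + 2)*(2*k + 9)/((k + 6)*(2*k + 7)).
Normal form (A,B,C) = (k + 2, k + 6, k + 7/2).
Set up (k + 2)·f(k+1) − (k + 5)·f(k) − (k + 7/2) = 0.
From deg A=1, deg B=1, deg C=1: d=3.
Solve for f: f(k) = k*(k + 3)*(k + 6)/16 (degree 3 ≤ 3).
So s_k = (B(k−1)f/C)·t_k = (k*(k + 3)*(k + 5)*(k + 6)/(8*(2*k + 7)))·t_k = 3*k*(-k - 6)/(8*(k**2 + 6*k + 8)).
s_(k+1) − s_k = 3*(-2*k - 7)/(k**4 + 14*k**3 + 71*k**2 + 154*k + 120) = t_k.

s_k = 3*k*(-k - 6)/(8*(k**2 + 6*k + 8))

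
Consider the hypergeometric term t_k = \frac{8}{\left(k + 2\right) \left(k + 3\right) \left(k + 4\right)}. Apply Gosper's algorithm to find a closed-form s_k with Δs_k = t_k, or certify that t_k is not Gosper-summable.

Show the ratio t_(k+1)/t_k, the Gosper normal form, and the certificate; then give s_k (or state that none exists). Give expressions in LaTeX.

t_(k+1)/t_k = (k + 2)/(k + 5).
A = k + 2, B = k + 5, C = 1.
Key eq: (k + 2)·f(k+1) = (k + 4)·f(k) + (1).
From deg A=1, deg B=1, deg C=0: d=2.
Match coefficients ⇒ f(k) = k*(k + 5)/12.
R(k) = B(k−1)·f(k)/C(k) = k*(k + 4)*(k + 5)/12; s_k = R·t_k = 2*k*(k + 5)/(3*(k + 2)*(k + 3)).
s_(k+1) − s_k = 8/(k**3 + 9*k**2 + 26*k + 24) = t_k.

s_k = \frac{2 k \left(k + 5\right)}{3 \left(k + 2\right) \left(k + 3\right)}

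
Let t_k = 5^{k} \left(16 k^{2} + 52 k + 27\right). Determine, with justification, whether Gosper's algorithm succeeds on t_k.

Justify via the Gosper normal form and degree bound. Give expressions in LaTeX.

Compute t_(k+1)/t_k: get 5*(16*k**2 + 84*k + 95)/(16*k**2 + 52*k + 27).
Factor: A=5; B=1; C=k**2 + 13*k/4 + 27/16.
Key eq: (5)·f(k+1) = (1)·f(k) + (k**2 + 13*k/4 + 27/16).
d = 2 from the (0,0,2) case.
Solving with deg f ≤ 2: f(k) = (4*k**2 + 3*k - 2)/16.
Get s_k = R·t_k = 5**k*(4*k**2 + 3*k - 2) with R(k) = B(k−1)f(k)/C(k) = (4*k**2 + 3*k - 2)/(16*k**2 + 52*k + 27).
Δs = 5**k*(16*k**2 + 52*k + 27), as required.

Yes. s_k = 5^{k} \left(4 k^{2} + 3 k - 2\right).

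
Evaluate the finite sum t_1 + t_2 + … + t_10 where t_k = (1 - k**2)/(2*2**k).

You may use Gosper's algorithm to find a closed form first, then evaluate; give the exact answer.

Step 1: r(k) = k*(k + 2)/(2*(k**2 - 1)).
Gosper form: A/B · C(k+1)/C(k) with A=1/2, B=1, C=k**2 - 1.
Need (1/2)·f(k+1) − (1)·f(k) = k**2 - 1.
Bound: deg f ≤ 2.
Solving with deg f ≤ 2: f(k) = -2*(k**2 + 2*k + 2).
Get s_k = R·t_k = (k**2 + 2*k + 2)/2**k with R(k) = B(k−1)f(k)/C(k) = -2*(k**2 + 2*k + 2)/((k - 1)*(k + 1)).
Verify: (1 - k**2)/(2*2**k) matches t_k.
Σ_(k=1)^(10) t_k = s_(11) − s_(1) = 145/2048 − (5/2) = -4975/2048.

Σ = -4975/2048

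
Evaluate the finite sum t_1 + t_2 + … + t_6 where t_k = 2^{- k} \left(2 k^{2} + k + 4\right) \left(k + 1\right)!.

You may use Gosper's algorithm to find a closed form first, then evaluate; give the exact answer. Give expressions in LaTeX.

Σ = 8188

Compute t_(k+1)/t_k: get (k + 2)*(k + 2*(k + 1)**2 + 5)/(2*(2*k**2 + k + 4)).
Take A(k)=k/2 + 1, B(k)=1, C(k)=k**2 + k/2 + 2.
f must satisfy (k/2 + 1)·f(k+1) − (1)·f(k) = k**2 + k/2 + 2.
Degrees (1,0,2) ⇒ d ≤ 1.
Match coefficients ⇒ f(k) = 2*k - 1.
R(k) = B(k−1)·f(k)/C(k) = 2*(2*k - 1)/(2*k**2 + k + 4); s_k = R·t_k = 2**(1 - k)*(2*k - 1)*factorial(k + 1).
s_(k+1) − s_k = (2*k**2 + k + 4)*factorial(k + 1)/2**k = t_k.
Sum = s_(7) − s_(1); s_(7) = 8190, s_(1) = 2 ⇒ 8188.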